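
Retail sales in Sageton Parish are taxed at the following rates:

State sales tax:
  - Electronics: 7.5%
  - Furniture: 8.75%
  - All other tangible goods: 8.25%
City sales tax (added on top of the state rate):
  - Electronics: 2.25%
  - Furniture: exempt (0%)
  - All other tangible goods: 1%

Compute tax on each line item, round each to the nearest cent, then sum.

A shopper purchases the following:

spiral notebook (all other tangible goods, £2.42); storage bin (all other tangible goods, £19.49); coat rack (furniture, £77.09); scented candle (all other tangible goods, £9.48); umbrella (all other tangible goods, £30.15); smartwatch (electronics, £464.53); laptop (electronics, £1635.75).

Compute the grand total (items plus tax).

Spiral notebook £2.42: all other tangible goods → 8.25% + 1% city = 9.25% → £0.22
Storage bin £19.49: all other tangible goods → 8.25% + 1% city = 9.25% → £1.80
Coat rack £77.09: furniture → 8.75% + 0% city = 8.75% → £6.75
Scented candle £9.48: all other tangible goods → 8.25% + 1% city = 9.25% → £0.88
Umbrella £30.15: all other tangible goods → 8.25% + 1% city = 9.25% → £2.79
Smartwatch £464.53: electronics → 7.5% + 2.25% city = 9.75% → £45.29
Laptop £1635.75: electronics → 7.5% + 2.25% city = 9.75% → £159.49
Subtotal = £2238.91; tax = £217.22; total due = £2456.13

£2456.13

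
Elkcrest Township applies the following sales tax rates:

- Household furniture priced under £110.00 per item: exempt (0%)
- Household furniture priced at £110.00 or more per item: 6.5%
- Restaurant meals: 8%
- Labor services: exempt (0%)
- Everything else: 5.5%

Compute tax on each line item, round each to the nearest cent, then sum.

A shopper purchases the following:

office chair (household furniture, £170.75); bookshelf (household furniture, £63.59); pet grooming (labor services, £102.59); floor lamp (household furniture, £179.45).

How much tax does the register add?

£22.76

Office chair £170.75: household furniture, £110.00 or more → 6.5% → £11.10
Bookshelf £63.59: household furniture, under £110.00 → 0% → £0.00
Pet grooming £102.59: labor services → 0% → £0.00
Floor lamp £179.45: household furniture, £110.00 or more → 6.5% → £11.66
Total tax = £11.10 + £11.66 = £22.76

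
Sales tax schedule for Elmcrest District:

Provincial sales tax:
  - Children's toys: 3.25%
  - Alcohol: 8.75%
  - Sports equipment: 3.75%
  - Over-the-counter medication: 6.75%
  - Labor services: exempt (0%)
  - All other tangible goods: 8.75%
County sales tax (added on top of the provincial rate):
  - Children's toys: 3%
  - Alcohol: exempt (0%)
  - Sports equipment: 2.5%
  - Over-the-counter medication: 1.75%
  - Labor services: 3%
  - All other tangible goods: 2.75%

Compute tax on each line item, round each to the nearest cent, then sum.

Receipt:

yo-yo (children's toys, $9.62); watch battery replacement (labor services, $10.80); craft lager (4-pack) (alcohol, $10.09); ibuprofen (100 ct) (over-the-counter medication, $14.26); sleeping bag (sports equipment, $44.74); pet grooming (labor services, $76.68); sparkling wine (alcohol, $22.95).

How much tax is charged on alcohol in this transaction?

Craft lager (4-pack) $10.09: alcohol → 8.75% + 0% county = 8.75% → $0.88
Sparkling wine $22.95: alcohol → 8.75% + 0% county = 8.75% → $2.01
Tax on alcohol = $0.88 + $2.01 = $2.89

$2.89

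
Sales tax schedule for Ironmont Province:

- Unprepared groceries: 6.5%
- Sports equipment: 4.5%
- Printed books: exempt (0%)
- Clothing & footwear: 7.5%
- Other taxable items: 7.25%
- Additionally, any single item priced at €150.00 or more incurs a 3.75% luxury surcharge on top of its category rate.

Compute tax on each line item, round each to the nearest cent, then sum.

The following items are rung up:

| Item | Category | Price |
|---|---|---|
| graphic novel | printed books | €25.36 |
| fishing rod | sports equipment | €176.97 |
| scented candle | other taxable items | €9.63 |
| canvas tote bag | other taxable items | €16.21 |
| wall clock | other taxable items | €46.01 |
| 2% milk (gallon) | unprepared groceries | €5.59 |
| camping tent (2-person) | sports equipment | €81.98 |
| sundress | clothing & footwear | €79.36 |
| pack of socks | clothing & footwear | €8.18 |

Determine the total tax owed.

€30.43

Graphic novel €25.36: printed books → 0% → €0.00
Fishing rod €176.97: sports equipment → 4.5% + 3.75% surcharge = 8.25% → €14.60
Scented candle €9.63: other taxable items → 7.25% → €0.70
Canvas tote bag €16.21: other taxable items → 7.25% → €1.18
Wall clock €46.01: other taxable items → 7.25% → €3.34
2% milk (gallon) €5.59: unprepared groceries → 6.5% → €0.36
Camping tent (2-person) €81.98: sports equipment → 4.5% → €3.69
Sundress €79.36: clothing & footwear → 7.5% → €5.95
Pack of socks €8.18: clothing & footwear → 7.5% → €0.61
Total tax = €14.60 + €0.70 + €1.18 + €3.34 + €0.36 + €3.69 + €5.95 + €0.61 = €30.43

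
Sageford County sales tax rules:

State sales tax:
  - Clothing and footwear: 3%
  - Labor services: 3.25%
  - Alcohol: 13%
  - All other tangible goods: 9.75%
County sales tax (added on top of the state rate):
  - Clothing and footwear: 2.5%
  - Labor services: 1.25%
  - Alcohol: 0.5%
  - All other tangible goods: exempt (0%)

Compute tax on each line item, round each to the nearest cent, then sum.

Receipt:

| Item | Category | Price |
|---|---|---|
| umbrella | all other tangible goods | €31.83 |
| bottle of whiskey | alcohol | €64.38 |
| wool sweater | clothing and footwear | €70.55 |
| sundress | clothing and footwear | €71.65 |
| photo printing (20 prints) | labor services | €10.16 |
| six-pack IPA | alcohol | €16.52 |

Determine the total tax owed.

€22.30

Umbrella €31.83: all other tangible goods → 9.75% + 0% county = 9.75% → €3.10
Bottle of whiskey €64.38: alcohol → 13% + 0.5% county = 13.5% → €8.69
Wool sweater €70.55: clothing and footwear → 3% + 2.5% county = 5.5% → €3.88
Sundress €71.65: clothing and footwear → 3% + 2.5% county = 5.5% → €3.94
Photo printing (20 prints) €10.16: labor services → 3.25% + 1.25% county = 4.5% → €0.46
Six-pack IPA €16.52: alcohol → 13% + 0.5% county = 13.5% → €2.23
Total tax = €3.10 + €8.69 + €3.88 + €3.94 + €0.46 + €2.23 = €22.30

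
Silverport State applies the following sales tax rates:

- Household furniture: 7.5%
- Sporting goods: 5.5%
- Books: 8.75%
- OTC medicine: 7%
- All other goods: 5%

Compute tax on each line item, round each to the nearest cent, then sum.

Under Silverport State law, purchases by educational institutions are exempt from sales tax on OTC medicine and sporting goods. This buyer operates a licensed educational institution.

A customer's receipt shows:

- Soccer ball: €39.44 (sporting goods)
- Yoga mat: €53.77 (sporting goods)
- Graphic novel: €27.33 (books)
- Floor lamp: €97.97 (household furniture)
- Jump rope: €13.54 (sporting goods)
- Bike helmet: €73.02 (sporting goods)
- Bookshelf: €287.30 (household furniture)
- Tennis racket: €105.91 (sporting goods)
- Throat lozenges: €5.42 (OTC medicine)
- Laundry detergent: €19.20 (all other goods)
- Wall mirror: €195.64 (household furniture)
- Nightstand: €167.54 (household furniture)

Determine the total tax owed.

Soccer ball €39.44: sporting goods, buyer-exempt → 0% → €0.00
Yoga mat €53.77: sporting goods, buyer-exempt → 0% → €0.00
Graphic novel €27.33: books → 8.75% → €2.39
Floor lamp €97.97: household furniture → 7.5% → €7.35
Jump rope €13.54: sporting goods, buyer-exempt → 0% → €0.00
Bike helmet €73.02: sporting goods, buyer-exempt → 0% → €0.00
Bookshelf €287.30: household furniture → 7.5% → €21.55
Tennis racket €105.91: sporting goods, buyer-exempt → 0% → €0.00
Throat lozenges €5.42: OTC medicine, buyer-exempt → 0% → €0.00
Laundry detergent €19.20: all other goods → 5% → €0.96
Wall mirror €195.64: household furniture → 7.5% → €14.67
Nightstand €167.54: household furniture → 7.5% → €12.57
Total tax = €2.39 + €7.35 + €21.55 + €0.96 + €14.67 + €12.57 = €59.49

€59.49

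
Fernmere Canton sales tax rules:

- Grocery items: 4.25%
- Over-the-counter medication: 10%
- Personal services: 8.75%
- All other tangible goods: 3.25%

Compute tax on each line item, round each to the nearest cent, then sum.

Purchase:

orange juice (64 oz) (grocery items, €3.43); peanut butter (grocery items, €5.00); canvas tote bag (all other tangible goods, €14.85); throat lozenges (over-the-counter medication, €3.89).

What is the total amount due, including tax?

€28.40

Orange juice (64 oz) €3.43: grocery items → 4.25% → €0.15
Peanut butter €5.00: grocery items → 4.25% → €0.21
Canvas tote bag €14.85: all other tangible goods → 3.25% → €0.48
Throat lozenges €3.89: over-the-counter medication → 10% → €0.39
Subtotal = €27.17; tax = €1.23; total due = €28.40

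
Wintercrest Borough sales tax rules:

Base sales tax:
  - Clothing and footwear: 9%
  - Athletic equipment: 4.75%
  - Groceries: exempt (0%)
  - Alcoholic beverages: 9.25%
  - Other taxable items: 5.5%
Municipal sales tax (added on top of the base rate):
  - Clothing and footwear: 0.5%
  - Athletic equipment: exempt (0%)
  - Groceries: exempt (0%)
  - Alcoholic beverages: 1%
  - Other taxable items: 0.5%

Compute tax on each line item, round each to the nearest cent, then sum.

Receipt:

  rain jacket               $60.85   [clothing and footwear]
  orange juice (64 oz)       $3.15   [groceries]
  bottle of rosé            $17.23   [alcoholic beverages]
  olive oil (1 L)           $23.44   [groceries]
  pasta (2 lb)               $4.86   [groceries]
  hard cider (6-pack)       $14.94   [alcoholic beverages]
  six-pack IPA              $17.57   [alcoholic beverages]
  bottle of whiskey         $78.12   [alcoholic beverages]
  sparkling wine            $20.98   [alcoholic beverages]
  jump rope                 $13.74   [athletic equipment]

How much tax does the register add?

$21.69

Rain jacket $60.85: clothing and footwear → 9% + 0.5% municipal = 9.5% → $5.78
Orange juice (64 oz) $3.15: groceries → 0% + 0% municipal = 0% → $0.00
Bottle of rosé $17.23: alcoholic beverages → 9.25% + 1% municipal = 10.25% → $1.77
Olive oil (1 L) $23.44: groceries → 0% + 0% municipal = 0% → $0.00
Pasta (2 lb) $4.86: groceries → 0% + 0% municipal = 0% → $0.00
Hard cider (6-pack) $14.94: alcoholic beverages → 9.25% + 1% municipal = 10.25% → $1.53
Six-pack IPA $17.57: alcoholic beverages → 9.25% + 1% municipal = 10.25% → $1.80
Bottle of whiskey $78.12: alcoholic beverages → 9.25% + 1% municipal = 10.25% → $8.01
Sparkling wine $20.98: alcoholic beverages → 9.25% + 1% municipal = 10.25% → $2.15
Jump rope $13.74: athletic equipment → 4.75% + 0% municipal = 4.75% → $0.65
Total tax = $5.78 + $1.77 + $1.53 + $1.80 + $8.01 + $2.15 + $0.65 = $21.69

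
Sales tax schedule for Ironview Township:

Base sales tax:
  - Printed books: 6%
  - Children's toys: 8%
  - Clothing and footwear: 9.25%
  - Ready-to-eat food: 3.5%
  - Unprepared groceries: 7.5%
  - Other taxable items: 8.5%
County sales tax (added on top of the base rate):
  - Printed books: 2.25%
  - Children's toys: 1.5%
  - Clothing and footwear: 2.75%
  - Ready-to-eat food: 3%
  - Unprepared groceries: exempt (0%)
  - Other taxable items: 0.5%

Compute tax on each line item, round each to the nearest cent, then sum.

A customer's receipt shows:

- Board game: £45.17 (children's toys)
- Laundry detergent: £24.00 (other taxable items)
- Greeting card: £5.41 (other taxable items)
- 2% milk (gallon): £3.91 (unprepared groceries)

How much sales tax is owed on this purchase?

£7.23

Board game £45.17: children's toys → 8% + 1.5% county = 9.5% → £4.29
Laundry detergent £24.00: other taxable items → 8.5% + 0.5% county = 9% → £2.16
Greeting card £5.41: other taxable items → 8.5% + 0.5% county = 9% → £0.49
2% milk (gallon) £3.91: unprepared groceries → 7.5% + 0% county = 7.5% → £0.29
Total tax = £4.29 + £2.16 + £0.49 + £0.29 = £7.23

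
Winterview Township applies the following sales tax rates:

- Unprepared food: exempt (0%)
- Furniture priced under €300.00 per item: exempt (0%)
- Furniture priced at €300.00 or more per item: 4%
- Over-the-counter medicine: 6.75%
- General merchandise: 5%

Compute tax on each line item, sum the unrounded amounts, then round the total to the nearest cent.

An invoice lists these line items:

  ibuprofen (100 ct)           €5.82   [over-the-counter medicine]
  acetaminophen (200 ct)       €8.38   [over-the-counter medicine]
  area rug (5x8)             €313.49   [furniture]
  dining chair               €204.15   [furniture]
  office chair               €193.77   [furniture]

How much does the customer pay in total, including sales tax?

Ibuprofen (100 ct) €5.82: over-the-counter medicine → 6.75% → €0.39285
Acetaminophen (200 ct) €8.38: over-the-counter medicine → 6.75% → €0.56565
Area rug (5x8) €313.49: furniture, €300.00 or more → 4% → €12.5396
Dining chair €204.15: furniture, under €300.00 → 0% → €0.00
Office chair €193.77: furniture, under €300.00 → 0% → €0.00
Subtotal = €725.61; unrounded tax = €13.4981 → €13.50; total due = €739.11

€739.11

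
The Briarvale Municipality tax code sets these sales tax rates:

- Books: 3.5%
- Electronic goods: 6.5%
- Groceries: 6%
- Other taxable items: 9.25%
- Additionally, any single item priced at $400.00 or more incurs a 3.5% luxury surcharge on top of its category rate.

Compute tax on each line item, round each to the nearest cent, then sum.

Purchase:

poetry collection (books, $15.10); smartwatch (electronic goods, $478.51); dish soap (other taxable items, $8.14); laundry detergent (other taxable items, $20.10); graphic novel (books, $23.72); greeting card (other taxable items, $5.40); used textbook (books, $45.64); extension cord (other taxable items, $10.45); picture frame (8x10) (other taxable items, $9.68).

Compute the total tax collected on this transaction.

$55.79

Poetry collection $15.10: books → 3.5% → $0.53
Smartwatch $478.51: electronic goods → 6.5% + 3.5% surcharge = 10% → $47.85
Dish soap $8.14: other taxable items → 9.25% → $0.75
Laundry detergent $20.10: other taxable items → 9.25% → $1.86
Graphic novel $23.72: books → 3.5% → $0.83
Greeting card $5.40: other taxable items → 9.25% → $0.50
Used textbook $45.64: books → 3.5% → $1.60
Extension cord $10.45: other taxable items → 9.25% → $0.97
Picture frame (8x10) $9.68: other taxable items → 9.25% → $0.90
Total tax = $0.53 + $47.85 + $0.75 + $1.86 + $0.83 + $0.50 + $1.60 + $0.97 + $0.90 = $55.79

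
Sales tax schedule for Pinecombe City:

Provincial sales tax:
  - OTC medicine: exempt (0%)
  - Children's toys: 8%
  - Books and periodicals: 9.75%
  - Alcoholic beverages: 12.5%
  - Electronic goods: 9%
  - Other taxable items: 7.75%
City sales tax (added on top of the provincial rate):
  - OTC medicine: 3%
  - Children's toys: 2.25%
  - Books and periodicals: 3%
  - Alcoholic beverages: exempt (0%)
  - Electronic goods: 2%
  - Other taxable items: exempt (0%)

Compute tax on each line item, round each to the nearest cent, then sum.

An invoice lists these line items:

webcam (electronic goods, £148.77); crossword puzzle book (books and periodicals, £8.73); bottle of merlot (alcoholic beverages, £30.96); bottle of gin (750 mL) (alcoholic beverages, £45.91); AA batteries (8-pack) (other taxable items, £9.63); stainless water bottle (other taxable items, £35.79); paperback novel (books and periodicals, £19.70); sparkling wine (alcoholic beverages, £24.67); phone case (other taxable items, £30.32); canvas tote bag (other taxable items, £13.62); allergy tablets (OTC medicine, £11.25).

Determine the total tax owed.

£39.94

Webcam £148.77: electronic goods → 9% + 2% city = 11% → £16.36
Crossword puzzle book £8.73: books and periodicals → 9.75% + 3% city = 12.75% → £1.11
Bottle of merlot £30.96: alcoholic beverages → 12.5% + 0% city = 12.5% → £3.87
Bottle of gin (750 mL) £45.91: alcoholic beverages → 12.5% + 0% city = 12.5% → £5.74
AA batteries (8-pack) £9.63: other taxable items → 7.75% + 0% city = 7.75% → £0.75
Stainless water bottle £35.79: other taxable items → 7.75% + 0% city = 7.75% → £2.77
Paperback novel £19.70: books and periodicals → 9.75% + 3% city = 12.75% → £2.51
Sparkling wine £24.67: alcoholic beverages → 12.5% + 0% city = 12.5% → £3.08
Phone case £30.32: other taxable items → 7.75% + 0% city = 7.75% → £2.35
Canvas tote bag £13.62: other taxable items → 7.75% + 0% city = 7.75% → £1.06
Allergy tablets £11.25: OTC medicine → 0% + 3% city = 3% → £0.34
Total tax = £16.36 + £1.11 + £3.87 + £5.74 + £0.75 + £2.77 + £2.51 + £3.08 + £2.35 + £1.06 + £0.34 = £39.94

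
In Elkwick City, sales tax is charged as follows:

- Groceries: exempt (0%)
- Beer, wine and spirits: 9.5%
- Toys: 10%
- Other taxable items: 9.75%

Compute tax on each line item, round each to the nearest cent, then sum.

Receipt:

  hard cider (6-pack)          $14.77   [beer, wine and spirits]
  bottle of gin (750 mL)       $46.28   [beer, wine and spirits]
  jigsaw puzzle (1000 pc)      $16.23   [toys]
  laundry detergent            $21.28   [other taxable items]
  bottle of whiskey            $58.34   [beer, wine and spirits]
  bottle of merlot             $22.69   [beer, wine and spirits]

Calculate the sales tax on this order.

$17.19

Hard cider (6-pack) $14.77: beer, wine and spirits → 9.5% → $1.40
Bottle of gin (750 mL) $46.28: beer, wine and spirits → 9.5% → $4.40
Jigsaw puzzle (1000 pc) $16.23: toys → 10% → $1.62
Laundry detergent $21.28: other taxable items → 9.75% → $2.07
Bottle of whiskey $58.34: beer, wine and spirits → 9.5% → $5.54
Bottle of merlot $22.69: beer, wine and spirits → 9.5% → $2.16
Total tax = $1.40 + $4.40 + $1.62 + $2.07 + $5.54 + $2.16 = $17.19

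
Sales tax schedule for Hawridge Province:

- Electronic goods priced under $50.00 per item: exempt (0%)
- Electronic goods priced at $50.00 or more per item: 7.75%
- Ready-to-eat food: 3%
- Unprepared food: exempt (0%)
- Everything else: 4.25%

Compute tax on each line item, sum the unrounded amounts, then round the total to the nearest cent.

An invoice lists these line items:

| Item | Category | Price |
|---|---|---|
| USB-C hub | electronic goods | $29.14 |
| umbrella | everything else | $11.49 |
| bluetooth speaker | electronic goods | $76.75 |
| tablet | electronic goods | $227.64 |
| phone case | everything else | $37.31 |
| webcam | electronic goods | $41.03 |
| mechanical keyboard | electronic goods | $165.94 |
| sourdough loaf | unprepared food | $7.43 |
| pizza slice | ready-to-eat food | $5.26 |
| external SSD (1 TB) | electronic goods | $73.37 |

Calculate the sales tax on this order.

$44.37

USB-C hub $29.14: electronic goods, under $50.00 → 0% → $0.00
Umbrella $11.49: everything else → 4.25% → $0.488325
Bluetooth speaker $76.75: electronic goods, $50.00 or more → 7.75% → $5.948125
Tablet $227.64: electronic goods, $50.00 or more → 7.75% → $17.6421
Phone case $37.31: everything else → 4.25% → $1.585675
Webcam $41.03: electronic goods, under $50.00 → 0% → $0.00
Mechanical keyboard $165.94: electronic goods, $50.00 or more → 7.75% → $12.86035
Sourdough loaf $7.43: unprepared food → 0% → $0.00
Pizza slice $5.26: ready-to-eat food → 3% → $0.1578
External SSD (1 TB) $73.37: electronic goods, $50.00 or more → 7.75% → $5.686175
Unrounded tax sum = $44.36855 → $44.37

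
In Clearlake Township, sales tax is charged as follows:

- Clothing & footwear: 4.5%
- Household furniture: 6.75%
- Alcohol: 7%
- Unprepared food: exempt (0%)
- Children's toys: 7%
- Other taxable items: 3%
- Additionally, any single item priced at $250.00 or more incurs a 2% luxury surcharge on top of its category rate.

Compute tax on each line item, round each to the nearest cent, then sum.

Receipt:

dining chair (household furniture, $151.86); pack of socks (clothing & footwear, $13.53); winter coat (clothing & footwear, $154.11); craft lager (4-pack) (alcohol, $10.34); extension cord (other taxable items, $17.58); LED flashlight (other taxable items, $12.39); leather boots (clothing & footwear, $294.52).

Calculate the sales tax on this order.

$38.55

Dining chair $151.86: household furniture → 6.75% → $10.25
Pack of socks $13.53: clothing & footwear → 4.5% → $0.61
Winter coat $154.11: clothing & footwear → 4.5% → $6.93
Craft lager (4-pack) $10.34: alcohol → 7% → $0.72
Extension cord $17.58: other taxable items → 3% → $0.53
LED flashlight $12.39: other taxable items → 3% → $0.37
Leather boots $294.52: clothing & footwear → 4.5% + 2% surcharge = 6.5% → $19.14
Total tax = $10.25 + $0.61 + $6.93 + $0.72 + $0.53 + $0.37 + $19.14 = $38.55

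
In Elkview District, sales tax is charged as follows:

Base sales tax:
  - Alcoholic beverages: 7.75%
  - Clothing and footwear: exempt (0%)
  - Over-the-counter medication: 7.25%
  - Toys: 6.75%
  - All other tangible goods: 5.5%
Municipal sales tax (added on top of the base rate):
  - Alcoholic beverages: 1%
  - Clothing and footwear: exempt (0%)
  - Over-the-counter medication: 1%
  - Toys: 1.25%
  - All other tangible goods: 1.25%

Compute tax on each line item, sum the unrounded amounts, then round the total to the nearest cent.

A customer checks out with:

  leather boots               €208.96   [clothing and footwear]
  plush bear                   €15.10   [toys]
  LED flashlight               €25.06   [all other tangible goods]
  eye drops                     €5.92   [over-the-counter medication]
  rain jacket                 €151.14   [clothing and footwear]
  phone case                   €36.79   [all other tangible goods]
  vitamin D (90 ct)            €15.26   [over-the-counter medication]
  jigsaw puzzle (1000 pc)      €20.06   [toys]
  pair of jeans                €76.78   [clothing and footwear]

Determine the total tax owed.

€8.74

Leather boots €208.96: clothing and footwear → 0% + 0% municipal = 0% → €0.00
Plush bear €15.10: toys → 6.75% + 1.25% municipal = 8% → €1.208
LED flashlight €25.06: all other tangible goods → 5.5% + 1.25% municipal = 6.75% → €1.69155
Eye drops €5.92: over-the-counter medication → 7.25% + 1% municipal = 8.25% → €0.4884
Rain jacket €151.14: clothing and footwear → 0% + 0% municipal = 0% → €0.00
Phone case €36.79: all other tangible goods → 5.5% + 1.25% municipal = 6.75% → €2.483325
Vitamin D (90 ct) €15.26: over-the-counter medication → 7.25% + 1% municipal = 8.25% → €1.25895
Jigsaw puzzle (1000 pc) €20.06: toys → 6.75% + 1.25% municipal = 8% → €1.6048
Pair of jeans €76.78: clothing and footwear → 0% + 0% municipal = 0% → €0.00
Unrounded tax sum = €8.735025 → €8.74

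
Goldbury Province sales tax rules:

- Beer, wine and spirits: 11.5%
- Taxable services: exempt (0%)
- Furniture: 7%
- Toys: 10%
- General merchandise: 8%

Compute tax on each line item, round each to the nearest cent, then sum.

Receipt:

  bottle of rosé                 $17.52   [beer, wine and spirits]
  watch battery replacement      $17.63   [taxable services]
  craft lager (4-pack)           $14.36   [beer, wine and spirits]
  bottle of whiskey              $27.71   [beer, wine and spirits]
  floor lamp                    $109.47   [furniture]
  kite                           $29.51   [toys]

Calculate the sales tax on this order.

Bottle of rosé $17.52: beer, wine and spirits → 11.5% → $2.01
Watch battery replacement $17.63: taxable services → 0% → $0.00
Craft lager (4-pack) $14.36: beer, wine and spirits → 11.5% → $1.65
Bottle of whiskey $27.71: beer, wine and spirits → 11.5% → $3.19
Floor lamp $109.47: furniture → 7% → $7.66
Kite $29.51: toys → 10% → $2.95
Total tax = $2.01 + $1.65 + $3.19 + $7.66 + $2.95 = $17.46

$17.46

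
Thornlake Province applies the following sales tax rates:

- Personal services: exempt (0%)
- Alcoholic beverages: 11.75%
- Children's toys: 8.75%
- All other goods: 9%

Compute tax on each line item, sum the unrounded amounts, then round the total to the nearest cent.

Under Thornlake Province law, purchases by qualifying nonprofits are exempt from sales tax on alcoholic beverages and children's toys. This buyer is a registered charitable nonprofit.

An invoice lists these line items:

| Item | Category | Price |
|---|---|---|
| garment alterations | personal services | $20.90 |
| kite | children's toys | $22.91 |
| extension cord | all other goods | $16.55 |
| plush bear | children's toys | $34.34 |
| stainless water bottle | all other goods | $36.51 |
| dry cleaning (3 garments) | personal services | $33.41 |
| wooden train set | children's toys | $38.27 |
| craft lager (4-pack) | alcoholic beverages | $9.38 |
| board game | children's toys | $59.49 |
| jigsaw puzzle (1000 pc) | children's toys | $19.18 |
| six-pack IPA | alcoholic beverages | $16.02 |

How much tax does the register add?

Garment alterations $20.90: personal services → 0% → $0.00
Kite $22.91: children's toys, buyer-exempt → 0% → $0.00
Extension cord $16.55: all other goods → 9% → $1.4895
Plush bear $34.34: children's toys, buyer-exempt → 0% → $0.00
Stainless water bottle $36.51: all other goods → 9% → $3.2859
Dry cleaning (3 garments) $33.41: personal services → 0% → $0.00
Wooden train set $38.27: children's toys, buyer-exempt → 0% → $0.00
Craft lager (4-pack) $9.38: alcoholic beverages, buyer-exempt → 0% → $0.00
Board game $59.49: children's toys, buyer-exempt → 0% → $0.00
Jigsaw puzzle (1000 pc) $19.18: children's toys, buyer-exempt → 0% → $0.00
Six-pack IPA $16.02: alcoholic beverages, buyer-exempt → 0% → $0.00
Unrounded tax sum = $4.7754 → $4.78

$4.78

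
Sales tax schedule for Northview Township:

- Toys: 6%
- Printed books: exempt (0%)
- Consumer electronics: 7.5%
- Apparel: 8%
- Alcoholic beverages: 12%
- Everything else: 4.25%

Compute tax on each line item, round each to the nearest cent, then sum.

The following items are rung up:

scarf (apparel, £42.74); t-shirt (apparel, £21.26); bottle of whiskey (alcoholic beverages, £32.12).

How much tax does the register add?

Scarf £42.74: apparel → 8% → £3.42
T-shirt £21.26: apparel → 8% → £1.70
Bottle of whiskey £32.12: alcoholic beverages → 12% → £3.85
Total tax = £3.42 + £1.70 + £3.85 = £8.97

£8.97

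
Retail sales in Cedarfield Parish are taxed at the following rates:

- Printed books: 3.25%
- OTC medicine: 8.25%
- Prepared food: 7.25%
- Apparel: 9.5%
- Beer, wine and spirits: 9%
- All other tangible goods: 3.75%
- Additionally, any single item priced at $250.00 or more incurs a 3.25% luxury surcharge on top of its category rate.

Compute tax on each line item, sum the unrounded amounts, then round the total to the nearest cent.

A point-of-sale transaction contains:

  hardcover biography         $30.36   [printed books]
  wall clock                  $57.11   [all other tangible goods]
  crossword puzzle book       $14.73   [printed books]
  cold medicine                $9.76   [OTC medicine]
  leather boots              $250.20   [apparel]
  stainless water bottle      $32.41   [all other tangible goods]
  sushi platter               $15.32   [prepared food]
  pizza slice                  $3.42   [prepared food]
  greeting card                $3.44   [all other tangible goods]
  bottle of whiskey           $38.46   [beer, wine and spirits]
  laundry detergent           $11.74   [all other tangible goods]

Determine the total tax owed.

$42.92

Hardcover biography $30.36: printed books → 3.25% → $0.9867
Wall clock $57.11: all other tangible goods → 3.75% → $2.141625
Crossword puzzle book $14.73: printed books → 3.25% → $0.478725
Cold medicine $9.76: OTC medicine → 8.25% → $0.8052
Leather boots $250.20: apparel → 9.5% + 3.25% surcharge = 12.75% → $31.9005
Stainless water bottle $32.41: all other tangible goods → 3.75% → $1.215375
Sushi platter $15.32: prepared food → 7.25% → $1.1107
Pizza slice $3.42: prepared food → 7.25% → $0.24795
Greeting card $3.44: all other tangible goods → 3.75% → $0.129
Bottle of whiskey $38.46: beer, wine and spirits → 9% → $3.4614
Laundry detergent $11.74: all other tangible goods → 3.75% → $0.44025
Unrounded tax sum = $42.917425 → $42.92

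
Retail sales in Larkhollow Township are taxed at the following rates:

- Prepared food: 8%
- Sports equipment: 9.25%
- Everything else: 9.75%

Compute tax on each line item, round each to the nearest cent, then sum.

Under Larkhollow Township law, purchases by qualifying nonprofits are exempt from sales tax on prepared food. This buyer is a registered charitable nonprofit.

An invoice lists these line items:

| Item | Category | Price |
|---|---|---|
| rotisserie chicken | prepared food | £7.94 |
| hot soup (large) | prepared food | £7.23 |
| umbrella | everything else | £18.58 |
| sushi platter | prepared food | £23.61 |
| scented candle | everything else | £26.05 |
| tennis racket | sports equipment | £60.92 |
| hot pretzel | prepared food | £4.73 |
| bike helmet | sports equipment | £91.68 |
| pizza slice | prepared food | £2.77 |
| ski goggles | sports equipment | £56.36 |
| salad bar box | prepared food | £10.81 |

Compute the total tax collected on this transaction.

Rotisserie chicken £7.94: prepared food, buyer-exempt → 0% → £0.00
Hot soup (large) £7.23: prepared food, buyer-exempt → 0% → £0.00
Umbrella £18.58: everything else → 9.75% → £1.81
Sushi platter £23.61: prepared food, buyer-exempt → 0% → £0.00
Scented candle £26.05: everything else → 9.75% → £2.54
Tennis racket £60.92: sports equipment → 9.25% → £5.64
Hot pretzel £4.73: prepared food, buyer-exempt → 0% → £0.00
Bike helmet £91.68: sports equipment → 9.25% → £8.48
Pizza slice £2.77: prepared food, buyer-exempt → 0% → £0.00
Ski goggles £56.36: sports equipment → 9.25% → £5.21
Salad bar box £10.81: prepared food, buyer-exempt → 0% → £0.00
Total tax = £1.81 + £2.54 + £5.64 + £8.48 + £5.21 = £23.68

£23.68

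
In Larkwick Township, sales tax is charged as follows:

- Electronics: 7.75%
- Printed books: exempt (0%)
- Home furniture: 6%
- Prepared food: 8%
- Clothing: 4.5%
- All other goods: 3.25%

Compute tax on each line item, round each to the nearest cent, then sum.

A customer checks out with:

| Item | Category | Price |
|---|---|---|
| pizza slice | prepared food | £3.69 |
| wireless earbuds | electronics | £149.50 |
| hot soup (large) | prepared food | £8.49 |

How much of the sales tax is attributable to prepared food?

Pizza slice £3.69: prepared food → 8% → £0.30
Hot soup (large) £8.49: prepared food → 8% → £0.68
Tax on prepared food = £0.30 + £0.68 = £0.98

£0.98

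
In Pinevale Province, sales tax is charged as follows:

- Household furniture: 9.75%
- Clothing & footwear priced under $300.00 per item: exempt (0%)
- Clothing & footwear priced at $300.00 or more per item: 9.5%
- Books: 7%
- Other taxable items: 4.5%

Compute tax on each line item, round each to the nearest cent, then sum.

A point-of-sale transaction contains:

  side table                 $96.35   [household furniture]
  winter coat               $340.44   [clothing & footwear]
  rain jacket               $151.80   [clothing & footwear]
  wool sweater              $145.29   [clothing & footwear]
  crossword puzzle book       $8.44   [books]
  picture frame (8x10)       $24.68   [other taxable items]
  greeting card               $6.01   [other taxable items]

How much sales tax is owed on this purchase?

Side table $96.35: household furniture → 9.75% → $9.39
Winter coat $340.44: clothing & footwear, $300.00 or more → 9.5% → $32.34
Rain jacket $151.80: clothing & footwear, under $300.00 → 0% → $0.00
Wool sweater $145.29: clothing & footwear, under $300.00 → 0% → $0.00
Crossword puzzle book $8.44: books → 7% → $0.59
Picture frame (8x10) $24.68: other taxable items → 4.5% → $1.11
Greeting card $6.01: other taxable items → 4.5% → $0.27
Total tax = $9.39 + $32.34 + $0.59 + $1.11 + $0.27 = $43.70

$43.70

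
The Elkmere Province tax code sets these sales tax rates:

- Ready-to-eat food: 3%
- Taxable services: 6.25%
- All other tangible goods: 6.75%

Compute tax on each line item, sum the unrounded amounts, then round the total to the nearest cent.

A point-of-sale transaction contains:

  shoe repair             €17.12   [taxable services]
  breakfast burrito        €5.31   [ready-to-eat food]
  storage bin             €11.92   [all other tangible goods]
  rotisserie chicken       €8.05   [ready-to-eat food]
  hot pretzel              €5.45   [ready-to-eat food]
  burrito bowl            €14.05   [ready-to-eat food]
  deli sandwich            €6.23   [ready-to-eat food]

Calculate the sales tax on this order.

€3.05

Shoe repair €17.12: taxable services → 6.25% → €1.07
Breakfast burrito €5.31: ready-to-eat food → 3% → €0.1593
Storage bin €11.92: all other tangible goods → 6.75% → €0.8046
Rotisserie chicken €8.05: ready-to-eat food → 3% → €0.2415
Hot pretzel €5.45: ready-to-eat food → 3% → €0.1635
Burrito bowl €14.05: ready-to-eat food → 3% → €0.4215
Deli sandwich €6.23: ready-to-eat food → 3% → €0.1869
Unrounded tax sum = €3.0473 → €3.05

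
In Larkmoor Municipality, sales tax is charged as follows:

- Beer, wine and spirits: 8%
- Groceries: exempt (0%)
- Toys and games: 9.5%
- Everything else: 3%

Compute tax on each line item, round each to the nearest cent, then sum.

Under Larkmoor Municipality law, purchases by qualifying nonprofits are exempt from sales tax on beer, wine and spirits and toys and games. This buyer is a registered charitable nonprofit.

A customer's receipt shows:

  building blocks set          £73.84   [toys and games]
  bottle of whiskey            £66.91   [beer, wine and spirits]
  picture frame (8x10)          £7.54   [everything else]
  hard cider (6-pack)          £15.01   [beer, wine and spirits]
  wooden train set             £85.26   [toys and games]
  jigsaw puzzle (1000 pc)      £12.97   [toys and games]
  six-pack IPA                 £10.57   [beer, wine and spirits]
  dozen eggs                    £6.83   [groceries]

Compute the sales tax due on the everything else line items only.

Picture frame (8x10) £7.54: everything else → 3% → £0.23
Tax on everything else = £0.23

£0.23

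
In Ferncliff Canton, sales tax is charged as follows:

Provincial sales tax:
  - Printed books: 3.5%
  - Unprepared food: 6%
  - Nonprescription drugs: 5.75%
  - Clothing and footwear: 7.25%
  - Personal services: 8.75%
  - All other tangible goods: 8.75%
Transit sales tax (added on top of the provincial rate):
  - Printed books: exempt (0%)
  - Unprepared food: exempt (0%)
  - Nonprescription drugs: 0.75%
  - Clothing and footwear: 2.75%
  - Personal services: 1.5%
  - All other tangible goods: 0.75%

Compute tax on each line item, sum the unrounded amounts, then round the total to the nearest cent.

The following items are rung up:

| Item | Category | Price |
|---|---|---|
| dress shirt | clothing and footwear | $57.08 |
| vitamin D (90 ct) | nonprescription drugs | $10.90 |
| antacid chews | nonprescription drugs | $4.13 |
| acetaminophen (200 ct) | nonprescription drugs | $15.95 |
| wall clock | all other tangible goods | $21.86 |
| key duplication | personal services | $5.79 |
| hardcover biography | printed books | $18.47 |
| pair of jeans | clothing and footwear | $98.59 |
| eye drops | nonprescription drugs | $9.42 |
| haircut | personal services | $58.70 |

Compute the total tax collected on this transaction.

$27.53

Dress shirt $57.08: clothing and footwear → 7.25% + 2.75% transit = 10% → $5.708
Vitamin D (90 ct) $10.90: nonprescription drugs → 5.75% + 0.75% transit = 6.5% → $0.7085
Antacid chews $4.13: nonprescription drugs → 5.75% + 0.75% transit = 6.5% → $0.26845
Acetaminophen (200 ct) $15.95: nonprescription drugs → 5.75% + 0.75% transit = 6.5% → $1.03675
Wall clock $21.86: all other tangible goods → 8.75% + 0.75% transit = 9.5% → $2.0767
Key duplication $5.79: personal services → 8.75% + 1.5% transit = 10.25% → $0.593475
Hardcover biography $18.47: printed books → 3.5% + 0% transit = 3.5% → $0.64645
Pair of jeans $98.59: clothing and footwear → 7.25% + 2.75% transit = 10% → $9.859
Eye drops $9.42: nonprescription drugs → 5.75% + 0.75% transit = 6.5% → $0.6123
Haircut $58.70: personal services → 8.75% + 1.5% transit = 10.25% → $6.01675
Unrounded tax sum = $27.526375 → $27.53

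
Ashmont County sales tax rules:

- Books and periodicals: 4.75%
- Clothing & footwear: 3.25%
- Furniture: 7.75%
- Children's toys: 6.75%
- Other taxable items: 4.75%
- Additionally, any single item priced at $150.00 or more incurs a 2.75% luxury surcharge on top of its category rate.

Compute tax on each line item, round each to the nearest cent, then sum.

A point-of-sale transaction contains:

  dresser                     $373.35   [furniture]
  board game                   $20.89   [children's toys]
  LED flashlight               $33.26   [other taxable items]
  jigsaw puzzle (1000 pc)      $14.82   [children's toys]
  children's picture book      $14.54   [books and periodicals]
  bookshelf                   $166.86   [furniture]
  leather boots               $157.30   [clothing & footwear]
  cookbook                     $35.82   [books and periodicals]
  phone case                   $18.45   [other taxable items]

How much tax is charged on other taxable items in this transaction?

LED flashlight $33.26: other taxable items → 4.75% → $1.58
Phone case $18.45: other taxable items → 4.75% → $0.88
Tax on other taxable items = $1.58 + $0.88 = $2.46

$2.46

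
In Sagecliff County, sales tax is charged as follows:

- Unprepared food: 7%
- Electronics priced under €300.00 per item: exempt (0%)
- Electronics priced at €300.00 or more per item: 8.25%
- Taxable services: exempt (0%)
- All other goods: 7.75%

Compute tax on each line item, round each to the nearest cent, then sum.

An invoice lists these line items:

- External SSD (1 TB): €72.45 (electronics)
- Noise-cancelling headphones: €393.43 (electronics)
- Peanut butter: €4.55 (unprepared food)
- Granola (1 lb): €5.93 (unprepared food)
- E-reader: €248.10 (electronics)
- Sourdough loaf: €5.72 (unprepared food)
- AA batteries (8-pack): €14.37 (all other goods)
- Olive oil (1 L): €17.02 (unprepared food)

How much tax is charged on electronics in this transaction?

External SSD (1 TB) €72.45: electronics, under €300.00 → 0% → €0.00
Noise-cancelling headphones €393.43: electronics, €300.00 or more → 8.25% → €32.46
E-reader €248.10: electronics, under €300.00 → 0% → €0.00
Tax on electronics = €0.00 + €32.46 + €0.00 = €32.46

€32.46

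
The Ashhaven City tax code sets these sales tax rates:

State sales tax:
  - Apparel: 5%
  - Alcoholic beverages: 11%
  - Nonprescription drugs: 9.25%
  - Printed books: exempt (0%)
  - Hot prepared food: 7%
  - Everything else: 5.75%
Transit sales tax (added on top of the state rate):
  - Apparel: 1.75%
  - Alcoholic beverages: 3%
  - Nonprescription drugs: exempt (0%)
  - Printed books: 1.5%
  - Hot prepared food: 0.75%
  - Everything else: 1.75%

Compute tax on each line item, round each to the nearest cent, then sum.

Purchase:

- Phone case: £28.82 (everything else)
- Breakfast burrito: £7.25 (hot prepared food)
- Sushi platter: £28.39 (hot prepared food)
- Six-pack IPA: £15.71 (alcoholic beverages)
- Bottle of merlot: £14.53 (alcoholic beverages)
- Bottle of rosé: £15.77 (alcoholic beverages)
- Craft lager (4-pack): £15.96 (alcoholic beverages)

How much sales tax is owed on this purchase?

£13.59

Phone case £28.82: everything else → 5.75% + 1.75% transit = 7.5% → £2.16
Breakfast burrito £7.25: hot prepared food → 7% + 0.75% transit = 7.75% → £0.56
Sushi platter £28.39: hot prepared food → 7% + 0.75% transit = 7.75% → £2.20
Six-pack IPA £15.71: alcoholic beverages → 11% + 3% transit = 14% → £2.20
Bottle of merlot £14.53: alcoholic beverages → 11% + 3% transit = 14% → £2.03
Bottle of rosé £15.77: alcoholic beverages → 11% + 3% transit = 14% → £2.21
Craft lager (4-pack) £15.96: alcoholic beverages → 11% + 3% transit = 14% → £2.23
Total tax = £2.16 + £0.56 + £2.20 + £2.20 + £2.03 + £2.21 + £2.23 = £13.59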